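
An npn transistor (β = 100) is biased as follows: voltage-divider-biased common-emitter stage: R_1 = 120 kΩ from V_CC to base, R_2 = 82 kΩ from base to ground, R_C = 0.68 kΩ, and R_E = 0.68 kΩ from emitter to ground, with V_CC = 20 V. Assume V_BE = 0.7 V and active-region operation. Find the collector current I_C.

Thevenize the base divider: V_Th = V_CC·R_2/(R_1+R_2) = 20×82/202 = 8.12 V, R_Th = R_1‖R_2 = 48.7 kΩ.
Base-emitter loop: V_Th = I_B·R_Th + V_BE + (β+1)I_B·R_E, so I_B = (8.12 − 0.7) / (48.7 + 101×0.68) = 0.0632 mA.
I_C = β·I_B = 100×0.0632 = 6.32 mA, and I_E = (β+1)I_B = 6.38 mA.
V_CE = V_CC − I_C·R_C − I_E·R_E = 20 − 6.32×0.68 − 6.38×0.68 = 11.4 V.
V_CE = 11.4 V > 0.2 V confirms active-region operation.

I_C ≈ 6.3 mA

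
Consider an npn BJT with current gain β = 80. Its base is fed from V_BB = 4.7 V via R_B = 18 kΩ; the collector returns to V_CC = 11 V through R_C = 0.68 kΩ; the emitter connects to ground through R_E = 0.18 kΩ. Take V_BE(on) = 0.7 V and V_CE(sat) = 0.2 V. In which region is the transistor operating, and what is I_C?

Assume active. Base-emitter loop: I_B = (V_BB − V_BE)/(R_B + (β+1)R_E) = (4.7 − 0.7)/(18 + 81×0.18) = 0.123 mA.
I_C = β·I_B = 80×0.123 = 9.82 mA.
V_CE = V_CC − I_C·R_C − I_E·R_E = 11 − 9.82×0.68 − 9.94×0.18 = 2.53 V > V_CE(sat), so the active-region assumption holds.

active; I_C ≈ 9.8 mA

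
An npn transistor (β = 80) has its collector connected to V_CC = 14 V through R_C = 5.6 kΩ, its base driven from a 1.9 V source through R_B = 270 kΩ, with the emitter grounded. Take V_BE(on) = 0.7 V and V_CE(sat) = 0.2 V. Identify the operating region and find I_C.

Assume active. Base-emitter loop: I_B = (V_BB − V_BE)/R_B = (1.9 − 0.7)/270 = 0.00444 mA.
I_C = β·I_B = 80×0.00444 = 0.356 mA.
V_CE = V_CC − I_C·R_C = 14 − 0.356×5.6 = 12 V > V_CE(sat), so the active-region assumption holds.

active; I_C ≈ 0.36 mA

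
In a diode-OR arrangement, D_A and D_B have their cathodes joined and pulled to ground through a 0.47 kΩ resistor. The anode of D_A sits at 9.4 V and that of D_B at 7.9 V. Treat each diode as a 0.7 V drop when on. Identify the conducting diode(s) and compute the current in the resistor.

Only D_A conducts; I_R ≈ 19 mA

Assume both conduct. Then node N would need to be at both 9.4−0.7 = 8.7 V and 7.9−0.7 = 7.2 V, which is impossible.
Assume only D_A conducts: V_N = 9.4 − 0.7 = 8.7 V, so I_R = 8.7/0.47 = 18.5 mA.
Check D_B: its anode-to-cathode voltage is 7.9 − 8.7 = -0.8 V < 0.7 V, so it is off. The assumption is consistent.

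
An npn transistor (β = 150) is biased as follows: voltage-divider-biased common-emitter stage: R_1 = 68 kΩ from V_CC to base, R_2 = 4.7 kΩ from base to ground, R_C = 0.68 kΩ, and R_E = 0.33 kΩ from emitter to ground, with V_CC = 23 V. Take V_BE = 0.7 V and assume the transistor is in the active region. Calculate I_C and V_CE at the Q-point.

Thevenize the base divider: V_Th = V_CC·R_2/(R_1+R_2) = 23×4.7/72.7 = 1.49 V, R_Th = R_1‖R_2 = 4.4 kΩ.
Base-emitter loop: V_Th = I_B·R_Th + V_BE + (β+1)I_B·R_E, so I_B = (1.49 − 0.7) / (4.4 + 151×0.33) = 0.0145 mA.
I_C = β·I_B = 150×0.0145 = 2.18 mA, and I_E = (β+1)I_B = 2.19 mA.
V_CE = V_CC − I_C·R_C − I_E·R_E = 23 − 2.18×0.68 − 2.19×0.33 = 20.8 V.
V_CE = 20.8 V > 0.2 V confirms active-region operation.

I_C ≈ 2.2 mA, V_CE ≈ 21 V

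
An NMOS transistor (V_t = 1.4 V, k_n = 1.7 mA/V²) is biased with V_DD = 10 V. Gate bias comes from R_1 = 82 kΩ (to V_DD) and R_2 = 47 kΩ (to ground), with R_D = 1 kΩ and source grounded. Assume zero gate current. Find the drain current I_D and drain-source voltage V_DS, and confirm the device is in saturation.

I_D ≈ 4.3 mA, V_DS ≈ 5.7 V

V_G = V_DD·R_2/(R_1+R_2) = 10×47/129 = 3.64 V. With the source grounded, V_GS = V_G = 3.64 V.
Assume saturation: I_D = (k_n/2)(V_GS − V_t)² = (1.7/2)×(3.64 − 1.4)² = 0.85×2.24² = 4.28 mA.
V_DS = V_DD − I_D·R_D = 10 − 4.28×1 = 5.72 V.
Saturation requires V_DS ≥ V_GS − V_t = 2.24 V; 5.72 ≥ 2.24 ✓.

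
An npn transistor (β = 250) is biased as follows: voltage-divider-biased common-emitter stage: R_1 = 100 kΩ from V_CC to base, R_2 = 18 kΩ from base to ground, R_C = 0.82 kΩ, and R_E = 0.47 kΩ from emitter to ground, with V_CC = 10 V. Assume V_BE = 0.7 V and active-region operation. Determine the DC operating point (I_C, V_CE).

Thevenize the base divider: V_Th = V_CC·R_2/(R_1+R_2) = 10×18/118 = 1.53 V, R_Th = R_1‖R_2 = 15.3 kΩ.
Base-emitter loop: V_Th = I_B·R_Th + V_BE + (β+1)I_B·R_E, so I_B = (1.53 − 0.7) / (15.3 + 251×0.47) = 0.0062 mA.
I_C = β·I_B = 250×0.0062 = 1.55 mA, and I_E = (β+1)I_B = 1.56 mA.
V_CE = V_CC − I_C·R_C − I_E·R_E = 10 − 1.55×0.82 − 1.56×0.47 = 8 V.
V_CE = 8 V > 0.2 V confirms active-region operation.

I_C ≈ 1.5 mA, V_CE ≈ 8 V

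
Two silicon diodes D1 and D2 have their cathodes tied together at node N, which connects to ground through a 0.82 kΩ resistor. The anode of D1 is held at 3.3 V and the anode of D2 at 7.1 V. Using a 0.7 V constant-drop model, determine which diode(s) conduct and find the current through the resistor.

Assume both conduct. Then node N would need to be at both 3.3−0.7 = 2.6 V and 7.1−0.7 = 6.4 V, which is impossible.
Assume only D2 conducts: V_N = 7.1 − 0.7 = 6.4 V, so I_R = 6.4/0.82 = 7.8 mA.
Check D1: its anode-to-cathode voltage is 3.3 − 6.4 = -3.1 V < 0.7 V, so it is off. The assumption is consistent.

Only D2 conducts; I_R ≈ 7.8 mA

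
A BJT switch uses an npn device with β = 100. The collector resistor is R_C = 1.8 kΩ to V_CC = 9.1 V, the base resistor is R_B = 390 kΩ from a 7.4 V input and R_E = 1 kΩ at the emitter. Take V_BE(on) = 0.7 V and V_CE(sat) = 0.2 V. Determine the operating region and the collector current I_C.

Assume active. Base-emitter loop: I_B = (V_BB − V_BE)/(R_B + (β+1)R_E) = (7.4 − 0.7)/(390 + 101×1) = 0.0136 mA.
I_C = β·I_B = 100×0.0136 = 1.36 mA.
V_CE = V_CC − I_C·R_C − I_E·R_E = 9.1 − 1.36×1.8 − 1.38×1 = 5.27 V > V_CE(sat), so the active-region assumption holds.

active; I_C ≈ 1.4 mA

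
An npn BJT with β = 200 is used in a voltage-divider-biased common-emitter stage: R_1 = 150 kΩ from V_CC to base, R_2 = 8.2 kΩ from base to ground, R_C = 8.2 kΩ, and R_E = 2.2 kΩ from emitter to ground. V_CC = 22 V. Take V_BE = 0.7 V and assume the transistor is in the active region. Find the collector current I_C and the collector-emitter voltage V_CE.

Thevenize the base divider: V_Th = V_CC·R_2/(R_1+R_2) = 22×8.2/158 = 1.14 V, R_Th = R_1‖R_2 = 7.77 kΩ.
Base-emitter loop: V_Th = I_B·R_Th + V_BE + (β+1)I_B·R_E, so I_B = (1.14 − 0.7) / (7.77 + 201×2.2) = 0.000979 mA.
I_C = β·I_B = 200×0.000979 = 0.196 mA, and I_E = (β+1)I_B = 0.197 mA.
V_CE = V_CC − I_C·R_C − I_E·R_E = 22 − 0.196×8.2 − 0.197×2.2 = 20 V.
V_CE = 20 V > 0.2 V confirms active-region operation.

I_C ≈ 0.2 mA, V_CE ≈ 20 V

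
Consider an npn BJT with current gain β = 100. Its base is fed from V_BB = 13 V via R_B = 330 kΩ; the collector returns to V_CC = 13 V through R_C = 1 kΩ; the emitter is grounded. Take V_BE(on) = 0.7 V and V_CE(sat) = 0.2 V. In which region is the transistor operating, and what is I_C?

active; I_C ≈ 3.7 mA

Assume active. Base-emitter loop: I_B = (V_BB − V_BE)/R_B = (13 − 0.7)/330 = 0.0373 mA.
I_C = β·I_B = 100×0.0373 = 3.73 mA.
V_CE = V_CC − I_C·R_C = 13 − 3.73×1 = 9.27 V > V_CE(sat), so the active-region assumption holds.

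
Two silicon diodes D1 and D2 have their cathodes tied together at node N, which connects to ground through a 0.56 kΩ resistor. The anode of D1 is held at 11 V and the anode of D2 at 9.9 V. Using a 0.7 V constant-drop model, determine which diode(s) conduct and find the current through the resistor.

Assume both conduct. Then node N would need to be at both 11−0.7 = 10.3 V and 9.9−0.7 = 9.2 V, which is impossible.
Assume only D1 conducts: V_N = 11 − 0.7 = 10.3 V, so I_R = 10.3/0.56 = 18.4 mA.
Check D2: its anode-to-cathode voltage is 9.9 − 10.3 = -0.4 V < 0.7 V, so it is off. The assumption is consistent.

Only D1 conducts; I_R ≈ 18 mA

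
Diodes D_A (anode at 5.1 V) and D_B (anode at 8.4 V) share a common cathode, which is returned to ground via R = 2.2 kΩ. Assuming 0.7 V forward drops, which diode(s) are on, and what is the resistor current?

Assume both conduct. Then node N would need to be at both 5.1−0.7 = 4.4 V and 8.4−0.7 = 7.7 V, which is impossible.
Assume only D_B conducts: V_N = 8.4 − 0.7 = 7.7 V, so I_R = 7.7/2.2 = 3.5 mA.
Check D_A: its anode-to-cathode voltage is 5.1 − 7.7 = -2.6 V < 0.7 V, so it is off. The assumption is consistent.

Only D_B conducts; I_R ≈ 3.5 mA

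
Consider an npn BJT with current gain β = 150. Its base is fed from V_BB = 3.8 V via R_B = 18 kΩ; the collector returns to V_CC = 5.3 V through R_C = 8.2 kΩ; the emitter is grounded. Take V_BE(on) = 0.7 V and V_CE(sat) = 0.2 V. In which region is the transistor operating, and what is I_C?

Assume active: I_B = (3.8 − 0.7)/18 = 0.172 mA, giving I_C = β·I_B = 25.8 mA.
But then V_CE = 5.3 − 25.8×8.2 = -207 V < V_CE(sat) = 0.2 V — impossible in the active region.
So the transistor is saturated. With V_CE = 0.2 V, I_C = (V_CC − 0.2)/R_C = 5.1/8.2 = 0.622 mA.
Check: β·I_B = 25.8 mA > I_C = 0.622 mA, confirming saturation.

saturation; I_C ≈ 0.62 mA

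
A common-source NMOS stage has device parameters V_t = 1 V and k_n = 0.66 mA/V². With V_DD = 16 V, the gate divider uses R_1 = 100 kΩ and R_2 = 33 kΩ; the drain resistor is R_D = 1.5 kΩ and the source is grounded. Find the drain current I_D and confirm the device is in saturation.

I_D ≈ 2.9 mA

V_G = V_DD·R_2/(R_1+R_2) = 16×33/133 = 3.97 V. With the source grounded, V_GS = V_G = 3.97 V.
Assume saturation: I_D = (k_n/2)(V_GS − V_t)² = (0.66/2)×(3.97 − 1)² = 0.33×2.97² = 2.91 mA.
V_DS = V_DD − I_D·R_D = 16 − 2.91×1.5 = 11.6 V.
Saturation requires V_DS ≥ V_GS − V_t = 2.97 V; 11.6 ≥ 2.97 ✓.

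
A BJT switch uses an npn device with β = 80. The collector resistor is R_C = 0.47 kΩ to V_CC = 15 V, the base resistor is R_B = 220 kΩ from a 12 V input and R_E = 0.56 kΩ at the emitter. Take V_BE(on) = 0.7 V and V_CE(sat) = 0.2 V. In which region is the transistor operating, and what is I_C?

Assume active. Base-emitter loop: I_B = (V_BB − V_BE)/(R_B + (β+1)R_E) = (12 − 0.7)/(220 + 81×0.56) = 0.0426 mA.
I_C = β·I_B = 80×0.0426 = 3.41 mA.
V_CE = V_CC − I_C·R_C − I_E·R_E = 15 − 3.41×0.47 − 3.45×0.56 = 11.5 V > V_CE(sat), so the active-region assumption holds.

active; I_C ≈ 3.4 mA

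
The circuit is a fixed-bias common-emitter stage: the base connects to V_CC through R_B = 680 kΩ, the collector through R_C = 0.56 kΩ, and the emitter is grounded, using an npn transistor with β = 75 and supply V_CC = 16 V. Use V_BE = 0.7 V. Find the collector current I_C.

I_C ≈ 1.7 mA

Base loop: V_CC = I_B·R_B + V_BE, so I_B = (16 − 0.7)/680 kΩ = 0.0225 mA.
In the active region I_C = β·I_B = 75 × 0.0225 = 1.69 mA.
Collector loop: V_CE = V_CC − I_C·R_C = 16 − 1.69×0.56 = 15.1 V.
Since V_CE = 15.1 V > V_CE(sat) ≈ 0.2 V, the transistor is in the active region as assumed.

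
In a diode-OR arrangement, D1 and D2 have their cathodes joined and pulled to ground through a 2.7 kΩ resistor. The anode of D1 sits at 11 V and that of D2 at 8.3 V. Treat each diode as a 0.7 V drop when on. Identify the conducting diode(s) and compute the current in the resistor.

Only D1 conducts; I_R ≈ 3.8 mA

Assume both conduct. Then node N would need to be at both 11−0.7 = 10.3 V and 8.3−0.7 = 7.6 V, which is impossible.
Assume only D1 conducts: V_N = 11 − 0.7 = 10.3 V, so I_R = 10.3/2.7 = 3.81 mA.
Check D2: its anode-to-cathode voltage is 8.3 − 10.3 = -2 V < 0.7 V, so it is off. The assumption is consistent.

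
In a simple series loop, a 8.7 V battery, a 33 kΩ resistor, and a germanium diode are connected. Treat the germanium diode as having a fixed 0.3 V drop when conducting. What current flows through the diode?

I ≈ 0.25 mA

KVL around the loop: 8.7 = V_D + I·R = 0.3 + I × 33 kΩ.
So I = (8.7 − 0.3) / 33 kΩ = 8.4 / 33 = 0.255 mA.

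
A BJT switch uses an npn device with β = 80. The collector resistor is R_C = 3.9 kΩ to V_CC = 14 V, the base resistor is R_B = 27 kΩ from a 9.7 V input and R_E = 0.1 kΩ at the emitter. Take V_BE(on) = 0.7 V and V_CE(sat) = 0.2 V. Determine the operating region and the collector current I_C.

saturation; I_C ≈ 3.4 mA

Assume active: I_B = (9.7 − 0.7)/(27 + 81×0.1) = 0.256 mA, I_C = β·I_B = 20.5 mA.
Then V_CE = 14 − 20.5×3.9 − 20.8×0.1 = -68.1 V < 0.2 V — the active assumption fails.
Re-solve with V_CE = 0.2 V. KCL at the emitter: V_E/R_E = (V_BB−0.7−V_E)/R_B + (V_CC−0.2−V_E)/R_C, giving V_E = 0.376 V.
I_C = (V_CC − 0.2 − V_E)/R_C = (13.8 − 0.376)/3.9 = 3.44 mA.
Check: I_B = (9 − 0.376)/27 = 0.319 mA, and β·I_B = 25.6 mA > I_C, confirming saturation.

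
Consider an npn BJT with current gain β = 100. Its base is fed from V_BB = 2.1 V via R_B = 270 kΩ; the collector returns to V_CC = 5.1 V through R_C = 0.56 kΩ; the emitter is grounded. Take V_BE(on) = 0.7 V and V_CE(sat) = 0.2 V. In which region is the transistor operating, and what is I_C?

Assume active. Base-emitter loop: I_B = (V_BB − V_BE)/R_B = (2.1 − 0.7)/270 = 0.00519 mA.
I_C = β·I_B = 100×0.00519 = 0.519 mA.
V_CE = V_CC − I_C·R_C = 5.1 − 0.519×0.56 = 4.81 V > V_CE(sat), so the active-region assumption holds.

active; I_C ≈ 0.52 mA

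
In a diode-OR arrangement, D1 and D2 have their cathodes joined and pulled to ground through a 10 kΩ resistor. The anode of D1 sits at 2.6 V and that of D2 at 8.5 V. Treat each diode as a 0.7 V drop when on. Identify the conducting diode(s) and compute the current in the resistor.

Only D2 conducts; I_R ≈ 0.78 mA

Assume both conduct. Then node N would need to be at both 2.6−0.7 = 1.9 V and 8.5−0.7 = 7.8 V, which is impossible.
Assume only D2 conducts: V_N = 8.5 − 0.7 = 7.8 V, so I_R = 7.8/10 = 0.78 mA.
Check D1: its anode-to-cathode voltage is 2.6 − 7.8 = -5.2 V < 0.7 V, so it is off. The assumption is consistent.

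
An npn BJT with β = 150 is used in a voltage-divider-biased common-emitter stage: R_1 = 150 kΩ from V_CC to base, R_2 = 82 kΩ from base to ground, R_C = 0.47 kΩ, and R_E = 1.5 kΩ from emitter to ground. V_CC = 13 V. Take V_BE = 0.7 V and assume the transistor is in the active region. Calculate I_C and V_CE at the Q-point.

I_C ≈ 2.1 mA, V_CE ≈ 8.9 V

Thevenize the base divider: V_Th = V_CC·R_2/(R_1+R_2) = 13×82/232 = 4.59 V, R_Th = R_1‖R_2 = 53 kΩ.
Base-emitter loop: V_Th = I_B·R_Th + V_BE + (β+1)I_B·R_E, so I_B = (4.59 − 0.7) / (53 + 151×1.5) = 0.0139 mA.
I_C = β·I_B = 150×0.0139 = 2.09 mA, and I_E = (β+1)I_B = 2.1 mA.
V_CE = V_CC − I_C·R_C − I_E·R_E = 13 − 2.09×0.47 − 2.1×1.5 = 8.86 V.
V_CE = 8.86 V > 0.2 V confirms active-region operation.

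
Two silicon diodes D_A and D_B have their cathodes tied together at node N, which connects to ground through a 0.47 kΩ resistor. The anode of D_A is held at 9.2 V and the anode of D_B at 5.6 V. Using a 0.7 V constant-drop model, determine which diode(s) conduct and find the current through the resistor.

Assume both conduct. Then node N would need to be at both 9.2−0.7 = 8.5 V and 5.6−0.7 = 4.9 V, which is impossible.
Assume only D_A conducts: V_N = 9.2 − 0.7 = 8.5 V, so I_R = 8.5/0.47 = 18.1 mA.
Check D_B: its anode-to-cathode voltage is 5.6 − 8.5 = -2.9 V < 0.7 V, so it is off. The assumption is consistent.

Only D_A conducts; I_R ≈ 18 mA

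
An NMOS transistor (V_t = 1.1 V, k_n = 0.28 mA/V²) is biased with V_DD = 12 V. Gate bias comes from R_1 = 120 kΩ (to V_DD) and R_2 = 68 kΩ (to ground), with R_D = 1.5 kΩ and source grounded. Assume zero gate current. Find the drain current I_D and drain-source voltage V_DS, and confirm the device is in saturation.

I_D ≈ 1.5 mA, V_DS ≈ 9.8 V

V_G = V_DD·R_2/(R_1+R_2) = 12×68/188 = 4.34 V. With the source grounded, V_GS = V_G = 4.34 V.
Assume saturation: I_D = (k_n/2)(V_GS − V_t)² = (0.28/2)×(4.34 − 1.1)² = 0.14×3.24² = 1.47 mA.
V_DS = V_DD − I_D·R_D = 12 − 1.47×1.5 = 9.79 V.
Saturation requires V_DS ≥ V_GS − V_t = 3.24 V; 9.79 ≥ 3.24 ✓.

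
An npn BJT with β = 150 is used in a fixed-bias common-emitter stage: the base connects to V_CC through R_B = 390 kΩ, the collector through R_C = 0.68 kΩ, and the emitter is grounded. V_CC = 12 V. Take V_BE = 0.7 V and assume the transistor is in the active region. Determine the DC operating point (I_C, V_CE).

I_C ≈ 4.3 mA, V_CE ≈ 9 V

Base loop: V_CC = I_B·R_B + V_BE, so I_B = (12 − 0.7)/390 kΩ = 0.029 mA.
In the active region I_C = β·I_B = 150 × 0.029 = 4.35 mA.
Collector loop: V_CE = V_CC − I_C·R_C = 12 − 4.35×0.68 = 9.04 V.
Since V_CE = 9.04 V > V_CE(sat) ≈ 0.2 V, the transistor is in the active region as assumed.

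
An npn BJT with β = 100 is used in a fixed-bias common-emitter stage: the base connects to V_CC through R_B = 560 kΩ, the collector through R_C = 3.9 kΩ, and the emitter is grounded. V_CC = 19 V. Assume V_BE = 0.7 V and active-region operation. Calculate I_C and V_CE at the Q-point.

Base loop: V_CC = I_B·R_B + V_BE, so I_B = (19 − 0.7)/560 kΩ = 0.0327 mA.
In the active region I_C = β·I_B = 100 × 0.0327 = 3.27 mA.
Collector loop: V_CE = V_CC − I_C·R_C = 19 − 3.27×3.9 = 6.26 V.
Since V_CE = 6.26 V > V_CE(sat) ≈ 0.2 V, the transistor is in the active region as assumed.

I_C ≈ 3.3 mA, V_CE ≈ 6.3 V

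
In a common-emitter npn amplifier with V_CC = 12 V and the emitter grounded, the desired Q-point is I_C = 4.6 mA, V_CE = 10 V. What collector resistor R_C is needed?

R_C ≈ 0.43 kΩ

Collector loop: V_CC = I_C·R_C + V_CE.
R_C = (V_CC − V_CE)/I_C = (12 − 10)/4.6 = 0.435 kΩ.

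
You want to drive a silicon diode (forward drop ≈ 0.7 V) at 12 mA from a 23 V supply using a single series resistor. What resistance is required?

R ≈ 1.9 kΩ

The resistor drops V_S − V_D = 23 − 0.7 = 22.3 V at 12 mA.
R = 22.3 V / 12 mA = 1.86 kΩ.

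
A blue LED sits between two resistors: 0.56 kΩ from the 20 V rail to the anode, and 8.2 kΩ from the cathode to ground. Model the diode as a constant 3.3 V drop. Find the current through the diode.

The two resistors are in series with the diode, so KVL gives 20 = I·0.56 + 3.3 + I·8.2.
I = (20 − 3.3) / (0.56 + 8.2) kΩ = 16.7 / 8.76 = 1.91 mA.

I ≈ 1.9 mA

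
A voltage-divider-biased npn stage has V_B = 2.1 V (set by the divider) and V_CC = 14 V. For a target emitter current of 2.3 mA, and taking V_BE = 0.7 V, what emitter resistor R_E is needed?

V_E = V_B − V_BE = 2.1 − 0.7 = 1.4 V.
R_E = V_E / I_E = 1.4 / 2.3 = 0.609 kΩ.

R_E ≈ 0.61 kΩ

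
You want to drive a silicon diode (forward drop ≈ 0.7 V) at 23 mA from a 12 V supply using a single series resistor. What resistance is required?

R ≈ 0.49 kΩ

The resistor drops V_S − V_D = 12 − 0.7 = 11.3 V at 23 mA.
R = 11.3 V / 23 mA = 0.491 kΩ.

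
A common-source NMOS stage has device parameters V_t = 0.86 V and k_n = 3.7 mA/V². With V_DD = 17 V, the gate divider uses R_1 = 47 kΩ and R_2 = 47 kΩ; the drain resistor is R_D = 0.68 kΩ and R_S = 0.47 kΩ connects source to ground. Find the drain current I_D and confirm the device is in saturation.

I_D ≈ 11 mA

V_G = V_DD·R_2/(R_1+R_2) = 17×47/94 = 8.5 V.
Assume saturation: I_D = (k_n/2)(V_GS − V_t)² with V_GS = V_G − I_D·R_S = 8.5 − 0.47·I_D.
Substituting gives 0.409·I_D² − 14.3·I_D + 108 = 0, with roots I_D = 11.1 or 23.9 mA.
The root I_D = 23.9 mA gives V_GS = -2.73 V ≤ V_t, so take I_D = 11.1 mA.
Then V_GS = 3.3 V and V_DS = V_DD − I_D(R_D+R_S) = 17 − 11.1×1.15 = 4.29 V.
Saturation requires V_DS ≥ V_GS − V_t = 2.44 V; 4.29 ≥ 2.44 ✓.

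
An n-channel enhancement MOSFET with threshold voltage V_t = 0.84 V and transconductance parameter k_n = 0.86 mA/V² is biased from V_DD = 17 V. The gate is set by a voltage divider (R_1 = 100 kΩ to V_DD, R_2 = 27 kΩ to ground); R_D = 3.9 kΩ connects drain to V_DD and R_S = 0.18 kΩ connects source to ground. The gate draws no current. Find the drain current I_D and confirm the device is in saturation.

V_G = V_DD·R_2/(R_1+R_2) = 17×27/127 = 3.61 V.
Assume saturation: I_D = (k_n/2)(V_GS − V_t)² with V_GS = V_G − I_D·R_S = 3.61 − 0.18·I_D.
Substituting gives 0.0139·I_D² − 1.43·I_D + 3.31 = 0, with roots I_D = 2.37 or 100 mA.
The root I_D = 100 mA gives V_GS = -14.4 V ≤ V_t, so take I_D = 2.37 mA.
Then V_GS = 3.19 V and V_DS = V_DD − I_D(R_D+R_S) = 17 − 2.37×4.08 = 7.33 V.
Saturation requires V_DS ≥ V_GS − V_t = 2.35 V; 7.33 ≥ 2.35 ✓.

I_D ≈ 2.4 mA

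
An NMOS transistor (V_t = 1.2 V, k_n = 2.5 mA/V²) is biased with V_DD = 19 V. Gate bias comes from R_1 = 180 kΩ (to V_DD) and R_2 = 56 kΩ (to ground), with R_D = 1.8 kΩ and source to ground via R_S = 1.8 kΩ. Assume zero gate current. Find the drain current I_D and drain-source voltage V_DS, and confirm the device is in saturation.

V_G = V_DD·R_2/(R_1+R_2) = 19×56/236 = 4.51 V.
Assume saturation: I_D = (k_n/2)(V_GS − V_t)² with V_GS = V_G − I_D·R_S = 4.51 − 1.8·I_D.
Substituting gives 4.05·I_D² − 15.9·I_D + 13.7 = 0, with roots I_D = 1.28 or 2.65 mA.
The root I_D = 2.65 mA gives V_GS = -0.255 V ≤ V_t, so take I_D = 1.28 mA.
Then V_GS = 2.21 V and V_DS = V_DD − I_D(R_D+R_S) = 19 − 1.28×3.6 = 14.4 V.
Saturation requires V_DS ≥ V_GS − V_t = 1.01 V; 14.4 ≥ 1.01 ✓.

I_D ≈ 1.3 mA, V_DS ≈ 14 V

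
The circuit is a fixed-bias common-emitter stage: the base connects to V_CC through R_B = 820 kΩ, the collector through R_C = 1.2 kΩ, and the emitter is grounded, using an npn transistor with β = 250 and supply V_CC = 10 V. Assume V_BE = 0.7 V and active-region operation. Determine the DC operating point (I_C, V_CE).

I_C ≈ 2.8 mA, V_CE ≈ 6.6 V

Base loop: V_CC = I_B·R_B + V_BE, so I_B = (10 − 0.7)/820 kΩ = 0.0113 mA.
In the active region I_C = β·I_B = 250 × 0.0113 = 2.84 mA.
Collector loop: V_CE = V_CC − I_C·R_C = 10 − 2.84×1.2 = 6.6 V.
Since V_CE = 6.6 V > V_CE(sat) ≈ 0.2 V, the transistor is in the active region as assumed.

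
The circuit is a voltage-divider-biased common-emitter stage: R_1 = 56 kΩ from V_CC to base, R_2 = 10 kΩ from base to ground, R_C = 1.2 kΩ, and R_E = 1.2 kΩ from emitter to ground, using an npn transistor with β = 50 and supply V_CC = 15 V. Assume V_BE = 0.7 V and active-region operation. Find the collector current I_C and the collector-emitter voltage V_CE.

I_C ≈ 1.1 mA, V_CE ≈ 12 V

Thevenize the base divider: V_Th = V_CC·R_2/(R_1+R_2) = 15×10/66 = 2.27 V, R_Th = R_1‖R_2 = 8.48 kΩ.
Base-emitter loop: V_Th = I_B·R_Th + V_BE + (β+1)I_B·R_E, so I_B = (2.27 − 0.7) / (8.48 + 51×1.2) = 0.0226 mA.
I_C = β·I_B = 50×0.0226 = 1.13 mA, and I_E = (β+1)I_B = 1.15 mA.
V_CE = V_CC − I_C·R_C − I_E·R_E = 15 − 1.13×1.2 − 1.15×1.2 = 12.3 V.
V_CE = 12.3 V > 0.2 V confirms active-region operation.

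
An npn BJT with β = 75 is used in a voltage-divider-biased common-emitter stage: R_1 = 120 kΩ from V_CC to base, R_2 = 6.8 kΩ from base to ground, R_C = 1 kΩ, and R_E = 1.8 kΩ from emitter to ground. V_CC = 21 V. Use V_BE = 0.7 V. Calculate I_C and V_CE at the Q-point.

Thevenize the base divider: V_Th = V_CC·R_2/(R_1+R_2) = 21×6.8/127 = 1.13 V, R_Th = R_1‖R_2 = 6.44 kΩ.
Base-emitter loop: V_Th = I_B·R_Th + V_BE + (β+1)I_B·R_E, so I_B = (1.13 − 0.7) / (6.44 + 76×1.8) = 0.00298 mA.
I_C = β·I_B = 75×0.00298 = 0.223 mA, and I_E = (β+1)I_B = 0.226 mA.
V_CE = V_CC − I_C·R_C − I_E·R_E = 21 − 0.223×1 − 0.226×1.8 = 20.4 V.
V_CE = 20.4 V > 0.2 V confirms active-region operation.

I_C ≈ 0.22 mA, V_CE ≈ 20 V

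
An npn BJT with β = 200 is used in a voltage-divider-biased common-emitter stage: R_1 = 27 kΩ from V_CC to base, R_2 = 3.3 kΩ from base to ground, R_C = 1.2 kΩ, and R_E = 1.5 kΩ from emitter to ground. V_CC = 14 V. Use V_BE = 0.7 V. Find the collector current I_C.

Thevenize the base divider: V_Th = V_CC·R_2/(R_1+R_2) = 14×3.3/30.3 = 1.52 V, R_Th = R_1‖R_2 = 2.94 kΩ.
Base-emitter loop: V_Th = I_B·R_Th + V_BE + (β+1)I_B·R_E, so I_B = (1.52 − 0.7) / (2.94 + 201×1.5) = 0.00271 mA.
I_C = β·I_B = 200×0.00271 = 0.542 mA, and I_E = (β+1)I_B = 0.545 mA.
V_CE = V_CC − I_C·R_C − I_E·R_E = 14 − 0.542×1.2 − 0.545×1.5 = 12.5 V.
V_CE = 12.5 V > 0.2 V confirms active-region operation.

I_C ≈ 0.54 mA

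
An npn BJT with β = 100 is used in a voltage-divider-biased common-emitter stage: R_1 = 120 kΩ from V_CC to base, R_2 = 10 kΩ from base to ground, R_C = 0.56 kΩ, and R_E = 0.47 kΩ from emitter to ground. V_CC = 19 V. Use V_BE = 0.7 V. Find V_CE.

Thevenize the base divider: V_Th = V_CC·R_2/(R_1+R_2) = 19×10/130 = 1.46 V, R_Th = R_1‖R_2 = 9.23 kΩ.
Base-emitter loop: V_Th = I_B·R_Th + V_BE + (β+1)I_B·R_E, so I_B = (1.46 − 0.7) / (9.23 + 101×0.47) = 0.0134 mA.
I_C = β·I_B = 100×0.0134 = 1.34 mA, and I_E = (β+1)I_B = 1.36 mA.
V_CE = V_CC − I_C·R_C − I_E·R_E = 19 − 1.34×0.56 − 1.36×0.47 = 17.6 V.
V_CE = 17.6 V > 0.2 V confirms active-region operation.

V_CE ≈ 18 V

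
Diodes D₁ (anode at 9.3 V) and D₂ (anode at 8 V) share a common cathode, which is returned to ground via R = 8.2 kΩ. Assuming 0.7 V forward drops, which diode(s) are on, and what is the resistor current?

Only D₁ conducts; I_R ≈ 1 mA

Assume both conduct. Then node N would need to be at both 9.3−0.7 = 8.6 V and 8−0.7 = 7.3 V, which is impossible.
Assume only D₁ conducts: V_N = 9.3 − 0.7 = 8.6 V, so I_R = 8.6/8.2 = 1.05 mA.
Check D₂: its anode-to-cathode voltage is 8 − 8.6 = -0.6 V < 0.7 V, so it is off. The assumption is consistent.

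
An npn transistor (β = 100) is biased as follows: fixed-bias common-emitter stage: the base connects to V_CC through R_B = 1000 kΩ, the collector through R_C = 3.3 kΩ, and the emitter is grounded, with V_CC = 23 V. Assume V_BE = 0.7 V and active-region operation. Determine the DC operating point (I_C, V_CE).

I_C ≈ 2.2 mA, V_CE ≈ 16 V

Base loop: V_CC = I_B·R_B + V_BE, so I_B = (23 − 0.7)/1000 kΩ = 0.0223 mA.
In the active region I_C = β·I_B = 100 × 0.0223 = 2.23 mA.
Collector loop: V_CE = V_CC − I_C·R_C = 23 − 2.23×3.3 = 15.6 V.
Since V_CE = 15.6 V > V_CE(sat) ≈ 0.2 V, the transistor is in the active region as assumed.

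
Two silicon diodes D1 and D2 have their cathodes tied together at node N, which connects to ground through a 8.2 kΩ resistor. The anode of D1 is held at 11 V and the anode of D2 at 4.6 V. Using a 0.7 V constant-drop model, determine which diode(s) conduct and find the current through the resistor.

Assume both conduct. Then node N would need to be at both 11−0.7 = 10.3 V and 4.6−0.7 = 3.9 V, which is impossible.
Assume only D1 conducts: V_N = 11 − 0.7 = 10.3 V, so I_R = 10.3/8.2 = 1.26 mA.
Check D2: its anode-to-cathode voltage is 4.6 − 10.3 = -5.7 V < 0.7 V, so it is off. The assumption is consistent.

Only D1 conducts; I_R ≈ 1.3 mA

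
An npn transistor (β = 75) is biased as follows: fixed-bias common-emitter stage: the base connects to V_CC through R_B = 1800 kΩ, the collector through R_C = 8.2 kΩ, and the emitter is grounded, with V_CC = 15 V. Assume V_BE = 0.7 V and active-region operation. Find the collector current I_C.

I_C ≈ 0.6 mA

Base loop: V_CC = I_B·R_B + V_BE, so I_B = (15 − 0.7)/1800 kΩ = 0.00794 mA.
In the active region I_C = β·I_B = 75 × 0.00794 = 0.596 mA.
Collector loop: V_CE = V_CC − I_C·R_C = 15 − 0.596×8.2 = 10.1 V.
Since V_CE = 10.1 V > V_CE(sat) ≈ 0.2 V, the transistor is in the active region as assumed.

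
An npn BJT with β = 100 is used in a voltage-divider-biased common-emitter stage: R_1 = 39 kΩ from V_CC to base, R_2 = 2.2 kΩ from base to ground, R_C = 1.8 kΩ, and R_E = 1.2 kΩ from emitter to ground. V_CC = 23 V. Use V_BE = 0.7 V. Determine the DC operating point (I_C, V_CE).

Thevenize the base divider: V_Th = V_CC·R_2/(R_1+R_2) = 23×2.2/41.2 = 1.23 V, R_Th = R_1‖R_2 = 2.08 kΩ.
Base-emitter loop: V_Th = I_B·R_Th + V_BE + (β+1)I_B·R_E, so I_B = (1.23 − 0.7) / (2.08 + 101×1.2) = 0.00428 mA.
I_C = β·I_B = 100×0.00428 = 0.428 mA, and I_E = (β+1)I_B = 0.433 mA.
V_CE = V_CC − I_C·R_C − I_E·R_E = 23 − 0.428×1.8 − 0.433×1.2 = 21.7 V.
V_CE = 21.7 V > 0.2 V confirms active-region operation.

I_C ≈ 0.43 mA, V_CE ≈ 22 V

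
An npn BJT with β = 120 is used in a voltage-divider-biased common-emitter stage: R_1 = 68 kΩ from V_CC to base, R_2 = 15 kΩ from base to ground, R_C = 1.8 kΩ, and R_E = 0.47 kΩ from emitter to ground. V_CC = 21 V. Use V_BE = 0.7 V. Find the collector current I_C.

Thevenize the base divider: V_Th = V_CC·R_2/(R_1+R_2) = 21×15/83 = 3.8 V, R_Th = R_1‖R_2 = 12.3 kΩ.
Base-emitter loop: V_Th = I_B·R_Th + V_BE + (β+1)I_B·R_E, so I_B = (3.8 − 0.7) / (12.3 + 121×0.47) = 0.0448 mA.
I_C = β·I_B = 120×0.0448 = 5.37 mA, and I_E = (β+1)I_B = 5.42 mA.
V_CE = V_CC − I_C·R_C − I_E·R_E = 21 − 5.37×1.8 − 5.42×0.47 = 8.79 V.
V_CE = 8.79 V > 0.2 V confirms active-region operation.

I_C ≈ 5.4 mA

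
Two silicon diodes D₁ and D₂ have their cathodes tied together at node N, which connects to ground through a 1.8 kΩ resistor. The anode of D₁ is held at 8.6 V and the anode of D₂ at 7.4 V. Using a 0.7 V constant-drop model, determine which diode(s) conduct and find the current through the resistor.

Assume both conduct. Then node N would need to be at both 8.6−0.7 = 7.9 V and 7.4−0.7 = 6.7 V, which is impossible.
Assume only D₁ conducts: V_N = 8.6 − 0.7 = 7.9 V, so I_R = 7.9/1.8 = 4.39 mA.
Check D₂: its anode-to-cathode voltage is 7.4 − 7.9 = -0.5 V < 0.7 V, so it is off. The assumption is consistent.

Only D₁ conducts; I_R ≈ 4.4 mA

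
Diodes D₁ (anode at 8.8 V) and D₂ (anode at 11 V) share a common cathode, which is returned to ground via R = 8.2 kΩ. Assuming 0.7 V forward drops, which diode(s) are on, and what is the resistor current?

Assume both conduct. Then node N would need to be at both 8.8−0.7 = 8.1 V and 11−0.7 = 10.3 V, which is impossible.
Assume only D₂ conducts: V_N = 11 − 0.7 = 10.3 V, so I_R = 10.3/8.2 = 1.26 mA.
Check D₁: its anode-to-cathode voltage is 8.8 − 10.3 = -1.5 V < 0.7 V, so it is off. The assumption is consistent.

Only D₂ conducts; I_R ≈ 1.3 mA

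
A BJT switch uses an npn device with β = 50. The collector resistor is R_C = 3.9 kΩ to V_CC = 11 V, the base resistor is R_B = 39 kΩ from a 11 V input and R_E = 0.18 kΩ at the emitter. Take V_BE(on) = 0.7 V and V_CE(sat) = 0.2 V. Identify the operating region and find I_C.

Assume active: I_B = (11 − 0.7)/(39 + 51×0.18) = 0.214 mA, I_C = β·I_B = 10.7 mA.
Then V_CE = 11 − 10.7×3.9 − 10.9×0.18 = -32.6 V < 0.2 V — the active assumption fails.
Re-solve with V_CE = 0.2 V. KCL at the emitter: V_E/R_E = (V_BB−0.7−V_E)/R_B + (V_CC−0.2−V_E)/R_C, giving V_E = 0.52 V.
I_C = (V_CC − 0.2 − V_E)/R_C = (10.8 − 0.52)/3.9 = 2.64 mA.
Check: I_B = (10.3 − 0.52)/39 = 0.251 mA, and β·I_B = 12.5 mA > I_C, confirming saturation.

saturation; I_C ≈ 2.6 mA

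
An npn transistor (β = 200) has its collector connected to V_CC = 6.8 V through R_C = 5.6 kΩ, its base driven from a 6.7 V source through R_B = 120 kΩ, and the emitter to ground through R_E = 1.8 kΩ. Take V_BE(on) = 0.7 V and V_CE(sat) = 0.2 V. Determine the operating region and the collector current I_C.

Assume active: I_B = (6.7 − 0.7)/(120 + 201×1.8) = 0.0125 mA, I_C = β·I_B = 2.49 mA.
Then V_CE = 6.8 − 2.49×5.6 − 2.5×1.8 = -11.7 V < 0.2 V — the active assumption fails.
Re-solve with V_CE = 0.2 V. KCL at the emitter: V_E/R_E = (V_BB−0.7−V_E)/R_B + (V_CC−0.2−V_E)/R_C, giving V_E = 1.65 V.
I_C = (V_CC − 0.2 − V_E)/R_C = (6.6 − 1.65)/5.6 = 0.883 mA.
Check: I_B = (6 − 1.65)/120 = 0.0362 mA, and β·I_B = 7.24 mA > I_C, confirming saturation.

saturation; I_C ≈ 0.88 mA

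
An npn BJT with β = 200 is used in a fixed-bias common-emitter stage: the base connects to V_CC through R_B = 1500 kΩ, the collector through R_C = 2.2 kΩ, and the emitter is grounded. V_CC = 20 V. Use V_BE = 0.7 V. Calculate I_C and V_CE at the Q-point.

I_C ≈ 2.6 mA, V_CE ≈ 14 V

Base loop: V_CC = I_B·R_B + V_BE, so I_B = (20 − 0.7)/1500 kΩ = 0.0129 mA.
In the active region I_C = β·I_B = 200 × 0.0129 = 2.57 mA.
Collector loop: V_CE = V_CC − I_C·R_C = 20 − 2.57×2.2 = 14.3 V.
Since V_CE = 14.3 V > V_CE(sat) ≈ 0.2 V, the transistor is in the active region as assumed.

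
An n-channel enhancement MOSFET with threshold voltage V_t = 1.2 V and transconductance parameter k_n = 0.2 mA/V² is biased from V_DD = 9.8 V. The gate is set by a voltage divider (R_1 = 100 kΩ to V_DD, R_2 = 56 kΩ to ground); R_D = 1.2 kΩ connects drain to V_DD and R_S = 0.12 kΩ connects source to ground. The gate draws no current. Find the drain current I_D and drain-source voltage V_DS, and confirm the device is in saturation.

I_D ≈ 0.51 mA, V_DS ≈ 9.1 V

V_G = V_DD·R_2/(R_1+R_2) = 9.8×56/156 = 3.52 V.
Assume saturation: I_D = (k_n/2)(V_GS − V_t)² with V_GS = V_G − I_D·R_S = 3.52 − 0.12·I_D.
Substituting gives 0.00144·I_D² − 1.06·I_D + 0.537 = 0, with roots I_D = 0.509 or 733 mA.
The root I_D = 733 mA gives V_GS = -84.4 V ≤ V_t, so take I_D = 0.509 mA.
Then V_GS = 3.46 V and V_DS = V_DD − I_D(R_D+R_S) = 9.8 − 0.509×1.32 = 9.13 V.
Saturation requires V_DS ≥ V_GS − V_t = 2.26 V; 9.13 ≥ 2.26 ✓.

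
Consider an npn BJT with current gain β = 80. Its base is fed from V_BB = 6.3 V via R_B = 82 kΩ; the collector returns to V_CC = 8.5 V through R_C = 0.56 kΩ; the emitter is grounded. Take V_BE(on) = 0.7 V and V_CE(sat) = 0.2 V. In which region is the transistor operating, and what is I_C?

Assume active. Base-emitter loop: I_B = (V_BB − V_BE)/R_B = (6.3 − 0.7)/82 = 0.0683 mA.
I_C = β·I_B = 80×0.0683 = 5.46 mA.
V_CE = V_CC − I_C·R_C = 8.5 − 5.46×0.56 = 5.44 V > V_CE(sat), so the active-region assumption holds.

active; I_C ≈ 5.5 mA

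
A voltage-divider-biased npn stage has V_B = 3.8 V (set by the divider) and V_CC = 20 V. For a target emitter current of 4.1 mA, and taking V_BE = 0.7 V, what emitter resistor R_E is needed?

R_E ≈ 0.76 kΩ

V_E = V_B − V_BE = 3.8 − 0.7 = 3.1 V.
R_E = V_E / I_E = 3.1 / 4.1 = 0.756 kΩ.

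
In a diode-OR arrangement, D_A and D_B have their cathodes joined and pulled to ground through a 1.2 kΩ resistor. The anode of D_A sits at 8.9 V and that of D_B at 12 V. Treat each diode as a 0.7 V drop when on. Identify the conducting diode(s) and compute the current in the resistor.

Assume both conduct. Then node N would need to be at both 8.9−0.7 = 8.2 V and 12−0.7 = 11.3 V, which is impossible.
Assume only D_B conducts: V_N = 12 − 0.7 = 11.3 V, so I_R = 11.3/1.2 = 9.42 mA.
Check D_A: its anode-to-cathode voltage is 8.9 − 11.3 = -2.4 V < 0.7 V, so it is off. The assumption is consistent.

Only D_B conducts; I_R ≈ 9.4 mA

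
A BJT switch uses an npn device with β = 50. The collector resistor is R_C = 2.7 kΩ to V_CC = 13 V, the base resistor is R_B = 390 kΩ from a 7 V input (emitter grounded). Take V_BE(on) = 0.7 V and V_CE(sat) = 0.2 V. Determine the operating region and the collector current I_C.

Assume active. Base-emitter loop: I_B = (V_BB − V_BE)/R_B = (7 − 0.7)/390 = 0.0162 mA.
I_C = β·I_B = 50×0.0162 = 0.808 mA.
V_CE = V_CC − I_C·R_C = 13 − 0.808×2.7 = 10.8 V > V_CE(sat), so the active-region assumption holds.

active; I_C ≈ 0.81 mA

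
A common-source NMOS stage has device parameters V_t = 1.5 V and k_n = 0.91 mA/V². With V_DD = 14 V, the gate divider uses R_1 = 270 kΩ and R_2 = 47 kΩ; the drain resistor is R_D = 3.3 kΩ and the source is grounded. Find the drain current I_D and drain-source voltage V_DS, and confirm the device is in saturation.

I_D ≈ 0.15 mA, V_DS ≈ 14 V

V_G = V_DD·R_2/(R_1+R_2) = 14×47/317 = 2.08 V. With the source grounded, V_GS = V_G = 2.08 V.
Assume saturation: I_D = (k_n/2)(V_GS − V_t)² = (0.91/2)×(2.08 − 1.5)² = 0.455×0.576² = 0.151 mA.
V_DS = V_DD − I_D·R_D = 14 − 0.151×3.3 = 13.5 V.
Saturation requires V_DS ≥ V_GS − V_t = 0.576 V; 13.5 ≥ 0.576 ✓.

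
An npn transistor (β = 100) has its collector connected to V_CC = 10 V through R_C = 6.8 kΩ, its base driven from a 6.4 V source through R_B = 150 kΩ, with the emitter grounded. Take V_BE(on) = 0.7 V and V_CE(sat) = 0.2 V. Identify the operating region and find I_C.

saturation; I_C ≈ 1.4 mA

Assume active: I_B = (6.4 − 0.7)/150 = 0.038 mA, giving I_C = β·I_B = 3.8 mA.
But then V_CE = 10 − 3.8×6.8 = -15.8 V < V_CE(sat) = 0.2 V — impossible in the active region.
So the transistor is saturated. With V_CE = 0.2 V, I_C = (V_CC − 0.2)/R_C = 9.8/6.8 = 1.44 mA.
Check: β·I_B = 3.8 mA > I_C = 1.44 mA, confirming saturation.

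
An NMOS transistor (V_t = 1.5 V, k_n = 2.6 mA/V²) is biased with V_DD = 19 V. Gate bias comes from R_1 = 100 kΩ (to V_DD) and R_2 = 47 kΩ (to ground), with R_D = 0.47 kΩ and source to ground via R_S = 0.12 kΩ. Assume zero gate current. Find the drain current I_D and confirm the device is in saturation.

V_G = V_DD·R_2/(R_1+R_2) = 19×47/147 = 6.07 V.
Assume saturation: I_D = (k_n/2)(V_GS − V_t)² with V_GS = V_G − I_D·R_S = 6.07 − 0.12·I_D.
Substituting gives 0.0187·I_D² − 2.43·I_D + 27.2 = 0, with roots I_D = 12.4 or 117 mA.
The root I_D = 117 mA gives V_GS = -8 V ≤ V_t, so take I_D = 12.4 mA.
Then V_GS = 4.59 V and V_DS = V_DD − I_D(R_D+R_S) = 19 − 12.4×0.59 = 11.7 V.
Saturation requires V_DS ≥ V_GS − V_t = 3.09 V; 11.7 ≥ 3.09 ✓.

I_D ≈ 12 mA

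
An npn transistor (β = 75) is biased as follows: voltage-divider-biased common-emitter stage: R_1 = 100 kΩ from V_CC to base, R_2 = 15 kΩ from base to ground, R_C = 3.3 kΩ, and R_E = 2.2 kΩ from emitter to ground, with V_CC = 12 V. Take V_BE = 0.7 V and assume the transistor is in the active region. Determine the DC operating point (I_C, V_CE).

Thevenize the base divider: V_Th = V_CC·R_2/(R_1+R_2) = 12×15/115 = 1.57 V, R_Th = R_1‖R_2 = 13 kΩ.
Base-emitter loop: V_Th = I_B·R_Th + V_BE + (β+1)I_B·R_E, so I_B = (1.57 − 0.7) / (13 + 76×2.2) = 0.0048 mA.
I_C = β·I_B = 75×0.0048 = 0.36 mA, and I_E = (β+1)I_B = 0.365 mA.
V_CE = V_CC − I_C·R_C − I_E·R_E = 12 − 0.36×3.3 − 0.365×2.2 = 10 V.
V_CE = 10 V > 0.2 V confirms active-region operation.

I_C ≈ 0.36 mA, V_CE ≈ 10 V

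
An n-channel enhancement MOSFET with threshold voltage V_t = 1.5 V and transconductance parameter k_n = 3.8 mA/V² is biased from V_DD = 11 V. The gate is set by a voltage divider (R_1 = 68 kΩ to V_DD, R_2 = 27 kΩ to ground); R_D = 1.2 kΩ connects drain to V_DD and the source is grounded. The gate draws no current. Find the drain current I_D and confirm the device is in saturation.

V_G = V_DD·R_2/(R_1+R_2) = 11×27/95 = 3.13 V. With the source grounded, V_GS = V_G = 3.13 V.
Assume saturation: I_D = (k_n/2)(V_GS − V_t)² = (3.8/2)×(3.13 − 1.5)² = 1.9×1.63² = 5.03 mA.
V_DS = V_DD − I_D·R_D = 11 − 5.03×1.2 = 4.97 V.
Saturation requires V_DS ≥ V_GS − V_t = 1.63 V; 4.97 ≥ 1.63 ✓.

I_D ≈ 5 mA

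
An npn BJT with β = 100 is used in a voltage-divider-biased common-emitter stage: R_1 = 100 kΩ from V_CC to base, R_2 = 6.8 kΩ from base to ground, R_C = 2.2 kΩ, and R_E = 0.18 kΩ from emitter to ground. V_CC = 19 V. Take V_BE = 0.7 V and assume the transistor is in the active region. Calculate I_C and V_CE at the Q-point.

Thevenize the base divider: V_Th = V_CC·R_2/(R_1+R_2) = 19×6.8/107 = 1.21 V, R_Th = R_1‖R_2 = 6.37 kΩ.
Base-emitter loop: V_Th = I_B·R_Th + V_BE + (β+1)I_B·R_E, so I_B = (1.21 − 0.7) / (6.37 + 101×0.18) = 0.0208 mA.
I_C = β·I_B = 100×0.0208 = 2.08 mA, and I_E = (β+1)I_B = 2.1 mA.
V_CE = V_CC − I_C·R_C − I_E·R_E = 19 − 2.08×2.2 − 2.1×0.18 = 14.1 V.
V_CE = 14.1 V > 0.2 V confirms active-region operation.

I_C ≈ 2.1 mA, V_CE ≈ 14 V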